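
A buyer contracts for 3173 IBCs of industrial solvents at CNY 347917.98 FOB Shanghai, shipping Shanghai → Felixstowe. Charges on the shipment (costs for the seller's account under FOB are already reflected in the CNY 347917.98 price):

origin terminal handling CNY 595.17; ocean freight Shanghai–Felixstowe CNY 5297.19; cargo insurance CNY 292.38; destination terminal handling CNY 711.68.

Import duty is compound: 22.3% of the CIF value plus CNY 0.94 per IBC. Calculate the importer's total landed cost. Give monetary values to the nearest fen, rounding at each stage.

Total landed cost: CNY 436034.03

FOB: the seller bears costs until goods are on board at the origin port; the buyer bears freight, insurance and all costs thereafter.
Already in the invoice (seller's account under FOB): origin terminal — exclude.
CIF value = FOB price + freight + insurance = 347917.98 + 5297.19 + 292.38 = 353507.55
Ad valorem component: 353507.55 × 22.3% = 78832.18
Specific component: 3173 × 0.94 = 2982.62
Import duty = 78832.18 + 2982.62 = 81814.80
Buyer bears: freight 5297.19 + insurance 292.38 + destination terminal 711.68 + duty 81814.80 = 88116.05
Landed cost = invoice 347917.98 + 88116.05 = 436034.03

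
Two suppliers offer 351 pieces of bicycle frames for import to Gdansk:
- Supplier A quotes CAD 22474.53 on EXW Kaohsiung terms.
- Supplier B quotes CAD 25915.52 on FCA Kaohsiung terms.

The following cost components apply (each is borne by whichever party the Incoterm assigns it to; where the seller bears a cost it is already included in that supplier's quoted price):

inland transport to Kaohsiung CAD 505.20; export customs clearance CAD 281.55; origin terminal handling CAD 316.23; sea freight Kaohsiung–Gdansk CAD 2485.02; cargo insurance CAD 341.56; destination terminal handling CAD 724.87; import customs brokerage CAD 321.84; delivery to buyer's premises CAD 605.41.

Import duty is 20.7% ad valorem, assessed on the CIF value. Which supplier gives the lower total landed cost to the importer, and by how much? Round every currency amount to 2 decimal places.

Supplier A is cheaper by CAD 3203.66

Supplier A (EXW):
CIF value = EXW price + inland to port + export clearance + origin terminal + freight + insurance = 22474.53 + 505.20 + 281.55 + 316.23 + 2485.02 + 341.56 = 26404.09
Import duty = 26404.09 × 20.7% = 5465.65
Buyer bears (A): 505.20 + 281.55 + 316.23 + 2485.02 + 341.56 + 724.87 + 321.84 + 605.41 = 5581.68
Landed cost (A) = invoice 22474.53 + 5581.68 + duty 5465.65 = 33521.86
Supplier B (FCA):
CIF value = FCA price + origin terminal + freight + insurance = 25915.52 + 316.23 + 2485.02 + 341.56 = 29058.33
Import duty = 29058.33 × 20.7% = 6015.07
Buyer bears (B): 316.23 + 2485.02 + 341.56 + 724.87 + 321.84 + 605.41 = 4794.93
Landed cost (B) = invoice 25915.52 + 4794.93 + duty 6015.07 = 36725.52
Difference = |33521.86 − 36725.52| = 3203.66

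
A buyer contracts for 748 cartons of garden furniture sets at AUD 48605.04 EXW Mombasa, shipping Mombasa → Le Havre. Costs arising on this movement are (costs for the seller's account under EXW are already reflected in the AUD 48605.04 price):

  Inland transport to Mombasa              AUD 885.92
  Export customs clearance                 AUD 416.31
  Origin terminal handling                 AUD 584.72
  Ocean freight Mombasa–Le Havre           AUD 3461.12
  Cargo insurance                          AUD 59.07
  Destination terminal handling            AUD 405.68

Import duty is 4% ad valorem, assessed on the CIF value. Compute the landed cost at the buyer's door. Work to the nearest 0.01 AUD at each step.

Total landed cost: AUD 56578.35

EXW: the seller makes goods available at their premises; the buyer bears all onward costs.
CIF value = EXW price + inland to port + export clearance + origin terminal + freight + insurance = 48605.04 + 885.92 + 416.31 + 584.72 + 3461.12 + 59.07 = 54012.18
Import duty = 54012.18 × 4% = 2160.49
Buyer bears: inland to port 885.92 + export clearance 416.31 + origin terminal 584.72 + freight 3461.12 + insurance 59.07 + destination terminal 405.68 + duty 2160.49 = 7973.31
Landed cost = invoice 48605.04 + 7973.31 = 56578.35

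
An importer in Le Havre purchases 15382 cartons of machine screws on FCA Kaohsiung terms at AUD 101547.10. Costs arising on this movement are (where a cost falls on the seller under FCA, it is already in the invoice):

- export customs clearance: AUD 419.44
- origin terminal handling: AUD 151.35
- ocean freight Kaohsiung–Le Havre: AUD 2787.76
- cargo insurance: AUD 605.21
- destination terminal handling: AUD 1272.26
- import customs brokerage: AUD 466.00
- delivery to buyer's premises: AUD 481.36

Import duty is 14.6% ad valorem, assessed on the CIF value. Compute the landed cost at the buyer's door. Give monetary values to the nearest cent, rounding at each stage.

Total landed cost: AUD 122654.39

FCA: the seller delivers export-cleared goods to the carrier; the buyer bears costs from that point.
Already in the invoice (seller's account under FCA): export clearance — exclude.
CIF value = FCA price + origin terminal + freight + insurance = 101547.10 + 151.35 + 2787.76 + 605.21 = 105091.42
Import duty = 105091.42 × 14.6% = 15343.35
Buyer bears: origin terminal 151.35 + freight 2787.76 + insurance 605.21 + destination terminal 1272.26 + brokerage 466.00 + delivery 481.36 + duty 15343.35 = 21107.29
Landed cost = invoice 101547.10 + 21107.29 = 122654.39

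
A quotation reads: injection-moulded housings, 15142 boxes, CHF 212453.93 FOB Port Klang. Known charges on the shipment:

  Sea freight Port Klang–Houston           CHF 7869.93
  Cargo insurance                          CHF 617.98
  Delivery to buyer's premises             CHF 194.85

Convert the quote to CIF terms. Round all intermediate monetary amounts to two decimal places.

Not relevant to the conversion: delivery — on the buyer under both terms; not part of either seller's price.
From FOB to CIF, the seller additionally bears: freight, insurance.
CIF price = 212453.93 + 7869.93 + 617.98 = 220941.84

CIF price: CHF 220941.84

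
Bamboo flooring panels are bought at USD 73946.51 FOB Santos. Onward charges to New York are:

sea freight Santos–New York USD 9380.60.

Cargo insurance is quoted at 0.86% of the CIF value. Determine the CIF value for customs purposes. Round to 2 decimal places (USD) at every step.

CIF value: USD 84049.94

Let C be the CIF value. C = FOB price + freight + 0.86% × C
C − 0.86% × C = 73946.51 + 9380.60
0.9914 × C = 83327.11
C = 83327.11 / 0.9914 = 84049.94
Insurance premium = 0.86% × 84049.94 = 722.83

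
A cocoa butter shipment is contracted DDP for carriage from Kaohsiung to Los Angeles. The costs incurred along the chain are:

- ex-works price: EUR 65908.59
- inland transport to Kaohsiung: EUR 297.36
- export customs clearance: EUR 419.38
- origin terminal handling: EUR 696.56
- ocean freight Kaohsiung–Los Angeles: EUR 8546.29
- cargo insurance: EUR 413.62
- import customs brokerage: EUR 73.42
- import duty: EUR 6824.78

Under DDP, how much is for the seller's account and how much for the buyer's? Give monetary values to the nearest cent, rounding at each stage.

Seller: EUR 83180.00; buyer: EUR 0.00

DDP: the seller bears all costs including import duty.
Seller's account: goods 65908.59 + inland to port 297.36 + export clearance 419.38 + origin terminal 696.56 + freight 8546.29 + insurance 413.62 + brokerage 73.42 + duty 6824.78 = 83180.00
Buyer's account: 0.00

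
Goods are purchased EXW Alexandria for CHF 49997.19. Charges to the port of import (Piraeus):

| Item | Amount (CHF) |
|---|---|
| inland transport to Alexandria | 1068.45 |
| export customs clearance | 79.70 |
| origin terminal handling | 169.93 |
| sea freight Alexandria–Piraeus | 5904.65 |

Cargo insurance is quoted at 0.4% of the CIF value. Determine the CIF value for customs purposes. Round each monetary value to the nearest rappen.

CIF value: CHF 57449.72

Let C be the CIF value. C = EXW price + pre-shipment costs + freight + 0.4% × C
C − 0.4% × C = 49997.19 + 1068.45 + 79.70 + 169.93 + 5904.65
0.996 × C = 57219.92
C = 57219.92 / 0.996 = 57449.72
Insurance premium = 0.4% × 57449.72 = 229.80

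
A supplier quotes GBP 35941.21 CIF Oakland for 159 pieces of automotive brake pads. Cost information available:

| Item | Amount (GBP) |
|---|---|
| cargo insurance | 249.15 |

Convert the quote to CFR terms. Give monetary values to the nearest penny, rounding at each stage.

From CIF to CFR, the seller no longer bears: insurance.
CFR price = 35941.21 − 249.15 = 35692.06

CFR price: GBP 35692.06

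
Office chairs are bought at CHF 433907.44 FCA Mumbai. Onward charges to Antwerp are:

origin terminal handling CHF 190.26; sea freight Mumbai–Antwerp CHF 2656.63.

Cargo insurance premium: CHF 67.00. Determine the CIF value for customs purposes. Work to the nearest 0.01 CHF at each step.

CIF value: CHF 436821.33

CIF = FCA price + pre-shipment costs + freight + insurance
CIF = 433907.44 + 190.26 + 2656.63 + 67.00 = 436821.33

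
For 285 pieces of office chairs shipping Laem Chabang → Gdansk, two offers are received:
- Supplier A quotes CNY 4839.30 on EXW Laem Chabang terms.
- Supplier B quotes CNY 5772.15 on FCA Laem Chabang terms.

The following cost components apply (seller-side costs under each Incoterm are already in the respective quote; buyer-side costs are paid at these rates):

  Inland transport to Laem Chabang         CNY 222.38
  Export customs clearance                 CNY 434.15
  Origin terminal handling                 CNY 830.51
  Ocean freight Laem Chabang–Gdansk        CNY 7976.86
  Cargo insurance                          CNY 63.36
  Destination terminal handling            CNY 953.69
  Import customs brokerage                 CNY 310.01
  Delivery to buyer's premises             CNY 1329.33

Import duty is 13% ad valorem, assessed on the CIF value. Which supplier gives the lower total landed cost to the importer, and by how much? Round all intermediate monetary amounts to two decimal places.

Supplier A (EXW):
CIF value = EXW price + inland to port + export clearance + origin terminal + freight + insurance = 4839.30 + 222.38 + 434.15 + 830.51 + 7976.86 + 63.36 = 14366.56
Import duty = 14366.56 × 13% = 1867.65
Buyer bears (A): 222.38 + 434.15 + 830.51 + 7976.86 + 63.36 + 953.69 + 310.01 + 1329.33 = 12120.29
Landed cost (A) = invoice 4839.30 + 12120.29 + duty 1867.65 = 18827.24
Supplier B (FCA):
CIF value = FCA price + origin terminal + freight + insurance = 5772.15 + 830.51 + 7976.86 + 63.36 = 14642.88
Import duty = 14642.88 × 13% = 1903.57
Buyer bears (B): 830.51 + 7976.86 + 63.36 + 953.69 + 310.01 + 1329.33 = 11463.76
Landed cost (B) = invoice 5772.15 + 11463.76 + duty 1903.57 = 19139.48
Difference = |18827.24 − 19139.48| = 312.24

Supplier A is cheaper by CNY 312.24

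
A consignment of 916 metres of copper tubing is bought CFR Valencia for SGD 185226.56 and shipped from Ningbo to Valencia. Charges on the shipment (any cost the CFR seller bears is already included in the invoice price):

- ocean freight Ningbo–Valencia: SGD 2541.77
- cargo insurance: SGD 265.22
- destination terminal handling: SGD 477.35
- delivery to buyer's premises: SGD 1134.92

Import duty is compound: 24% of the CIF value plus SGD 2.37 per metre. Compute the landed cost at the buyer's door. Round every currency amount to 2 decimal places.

Total landed cost: SGD 233793.00

CFR: the seller pays costs through ocean freight to the destination port, but not insurance.
Already in the invoice (seller's account under CFR): freight — exclude.
CIF value = CFR price + insurance = 185226.56 + 265.22 = 185491.78
Ad valorem component: 185491.78 × 24% = 44518.03
Specific component: 916 × 2.37 = 2170.92
Import duty = 44518.03 + 2170.92 = 46688.95
Buyer bears: insurance 265.22 + destination terminal 477.35 + delivery 1134.92 + duty 46688.95 = 48566.44
Landed cost = invoice 185226.56 + 48566.44 = 233793.00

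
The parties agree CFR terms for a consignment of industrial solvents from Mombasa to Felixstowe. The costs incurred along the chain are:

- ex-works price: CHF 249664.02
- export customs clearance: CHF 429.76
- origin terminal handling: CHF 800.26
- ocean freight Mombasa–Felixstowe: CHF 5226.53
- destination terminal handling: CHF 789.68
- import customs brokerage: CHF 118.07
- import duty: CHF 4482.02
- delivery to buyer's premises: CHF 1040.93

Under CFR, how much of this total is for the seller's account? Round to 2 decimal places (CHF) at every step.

CFR: the seller pays costs through ocean freight to the destination port, but not insurance.
Seller's account: goods 249664.02 + export clearance 429.76 + origin terminal 800.26 + freight 5226.53 = 256120.57
Buyer's account: destination terminal 789.68 + brokerage 118.07 + duty 4482.02 + delivery 1040.93 = 6430.70

Seller's account: CHF 256120.57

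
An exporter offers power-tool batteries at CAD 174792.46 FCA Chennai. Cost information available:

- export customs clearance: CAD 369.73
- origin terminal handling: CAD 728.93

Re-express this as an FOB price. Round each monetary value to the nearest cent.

Not relevant to the conversion: export clearance — on the seller under both FCA and FOB; already in the FCA price and stays in the FOB price.
From FCA to FOB, the seller additionally bears: origin terminal.
FOB price = 174792.46 + 728.93 = 175521.39

FOB price: CAD 175521.39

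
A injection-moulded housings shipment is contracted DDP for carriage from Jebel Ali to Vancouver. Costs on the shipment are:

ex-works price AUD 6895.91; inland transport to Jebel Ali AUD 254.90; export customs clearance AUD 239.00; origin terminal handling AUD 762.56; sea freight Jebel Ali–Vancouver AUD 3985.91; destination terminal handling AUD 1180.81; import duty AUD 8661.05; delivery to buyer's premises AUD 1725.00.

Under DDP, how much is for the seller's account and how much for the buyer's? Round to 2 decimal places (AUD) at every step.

Seller: AUD 23705.14; buyer: AUD 0.00

DDP: the seller bears all costs including import duty.
Seller's account: goods 6895.91 + inland to port 254.90 + export clearance 239.00 + origin terminal 762.56 + freight 3985.91 + destination terminal 1180.81 + duty 8661.05 + delivery 1725.00 = 23705.14
Buyer's account: 0.00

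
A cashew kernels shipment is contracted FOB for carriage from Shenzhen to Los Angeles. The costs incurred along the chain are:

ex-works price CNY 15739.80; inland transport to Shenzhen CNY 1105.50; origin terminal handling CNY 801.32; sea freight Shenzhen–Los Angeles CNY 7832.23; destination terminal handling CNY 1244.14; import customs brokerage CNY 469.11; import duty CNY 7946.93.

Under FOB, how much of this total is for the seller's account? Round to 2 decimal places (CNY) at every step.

Seller's account: CNY 17646.62

FOB: the seller bears costs until goods are on board at the origin port; the buyer bears freight, insurance and all costs thereafter.
Seller's account: goods 15739.80 + inland to port 1105.50 + origin terminal 801.32 = 17646.62
Buyer's account: freight 7832.23 + destination terminal 1244.14 + brokerage 469.11 + duty 7946.93 = 17492.41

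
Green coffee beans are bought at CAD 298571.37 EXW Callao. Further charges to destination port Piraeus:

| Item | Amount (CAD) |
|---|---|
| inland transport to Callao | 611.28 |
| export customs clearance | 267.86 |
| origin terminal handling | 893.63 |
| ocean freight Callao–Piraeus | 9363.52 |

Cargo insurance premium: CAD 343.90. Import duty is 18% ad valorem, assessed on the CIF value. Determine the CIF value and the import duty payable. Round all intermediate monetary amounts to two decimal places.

CIF value: CAD 310051.56; import duty: CAD 55809.28

CIF = EXW price + pre-shipment costs + freight + insurance
CIF = 298571.37 + 611.28 + 267.86 + 893.63 + 9363.52 + 343.90 = 310051.56
Import duty = 310051.56 × 18% = 55809.28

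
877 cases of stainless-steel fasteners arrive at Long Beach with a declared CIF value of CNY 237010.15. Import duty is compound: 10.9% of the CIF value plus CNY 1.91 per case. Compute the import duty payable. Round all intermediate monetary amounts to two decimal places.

Import duty: CNY 27509.18

Ad valorem component: 237010.15 × 10.9% = 25834.11
Specific component: 877 × 1.91 = 1675.07
Import duty = 25834.11 + 1675.07 = 27509.18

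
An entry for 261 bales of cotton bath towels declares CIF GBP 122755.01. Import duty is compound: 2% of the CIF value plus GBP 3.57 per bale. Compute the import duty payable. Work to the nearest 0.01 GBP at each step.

Ad valorem component: 122755.01 × 2% = 2455.10
Specific component: 261 × 3.57 = 931.77
Import duty = 2455.10 + 931.77 = 3386.87

Import duty: GBP 3386.87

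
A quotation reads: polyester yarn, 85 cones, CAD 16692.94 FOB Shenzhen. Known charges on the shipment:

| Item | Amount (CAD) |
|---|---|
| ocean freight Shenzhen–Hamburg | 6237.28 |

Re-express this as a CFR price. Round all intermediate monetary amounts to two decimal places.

CFR price: CAD 22930.22

From FOB to CFR, the seller additionally bears: freight.
CFR price = 16692.94 + 6237.28 = 22930.22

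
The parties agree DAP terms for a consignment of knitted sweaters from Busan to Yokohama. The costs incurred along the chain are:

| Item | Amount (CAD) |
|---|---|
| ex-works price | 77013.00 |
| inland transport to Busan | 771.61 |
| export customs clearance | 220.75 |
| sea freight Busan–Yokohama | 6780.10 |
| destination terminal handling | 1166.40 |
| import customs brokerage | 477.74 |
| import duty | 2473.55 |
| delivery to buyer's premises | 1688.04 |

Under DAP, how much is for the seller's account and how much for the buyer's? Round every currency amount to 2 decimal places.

DAP: the seller bears all costs to the named destination except import duty and clearance.
Seller's account: goods 77013.00 + inland to port 771.61 + export clearance 220.75 + freight 6780.10 + destination terminal 1166.40 + delivery 1688.04 = 87639.90
Buyer's account: brokerage 477.74 + duty 2473.55 = 2951.29

Seller: CAD 87639.90; buyer: CAD 2951.29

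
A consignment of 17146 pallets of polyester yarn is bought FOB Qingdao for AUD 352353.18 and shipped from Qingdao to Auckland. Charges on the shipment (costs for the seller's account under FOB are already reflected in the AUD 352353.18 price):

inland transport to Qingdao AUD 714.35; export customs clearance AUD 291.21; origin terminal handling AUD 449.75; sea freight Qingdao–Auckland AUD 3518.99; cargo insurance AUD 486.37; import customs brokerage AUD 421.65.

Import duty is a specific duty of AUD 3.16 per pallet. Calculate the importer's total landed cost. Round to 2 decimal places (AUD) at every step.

Total landed cost: AUD 410961.55

FOB: the seller bears costs until goods are on board at the origin port; the buyer bears freight, insurance and all costs thereafter.
Already in the invoice (seller's account under FOB): inland to port, export clearance, origin terminal — exclude.
CIF value = FOB price + freight + insurance = 352353.18 + 3518.99 + 486.37 = 356358.54
Import duty = 17146 × 3.16 = 54181.36
Buyer bears: freight 3518.99 + insurance 486.37 + brokerage 421.65 + duty 54181.36 = 58608.37
Landed cost = invoice 352353.18 + 58608.37 = 410961.55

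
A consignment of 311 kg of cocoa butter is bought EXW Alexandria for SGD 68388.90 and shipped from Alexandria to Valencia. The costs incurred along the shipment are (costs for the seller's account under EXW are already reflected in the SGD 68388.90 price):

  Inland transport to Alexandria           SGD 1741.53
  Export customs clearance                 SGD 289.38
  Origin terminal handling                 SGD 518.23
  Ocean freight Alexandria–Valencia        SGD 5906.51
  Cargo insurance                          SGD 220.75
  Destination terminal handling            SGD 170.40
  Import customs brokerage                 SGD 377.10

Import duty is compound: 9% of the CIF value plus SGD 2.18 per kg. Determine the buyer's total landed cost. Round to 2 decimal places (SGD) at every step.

Total landed cost: SGD 85226.66

EXW: the seller makes goods available at their premises; the buyer bears all onward costs.
CIF value = EXW price + inland to port + export clearance + origin terminal + freight + insurance = 68388.90 + 1741.53 + 289.38 + 518.23 + 5906.51 + 220.75 = 77065.30
Ad valorem component: 77065.30 × 9% = 6935.88
Specific component: 311 × 2.18 = 677.98
Import duty = 6935.88 + 677.98 = 7613.86
Buyer bears: inland to port 1741.53 + export clearance 289.38 + origin terminal 518.23 + freight 5906.51 + insurance 220.75 + destination terminal 170.40 + brokerage 377.10 + duty 7613.86 = 16837.76
Landed cost = invoice 68388.90 + 16837.76 = 85226.66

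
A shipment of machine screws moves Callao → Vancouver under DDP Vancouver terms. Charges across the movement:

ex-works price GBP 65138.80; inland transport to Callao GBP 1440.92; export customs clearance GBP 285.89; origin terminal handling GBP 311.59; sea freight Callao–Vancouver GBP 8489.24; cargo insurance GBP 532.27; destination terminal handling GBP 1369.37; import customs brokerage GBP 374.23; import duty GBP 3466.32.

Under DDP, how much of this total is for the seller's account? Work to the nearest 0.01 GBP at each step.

DDP: the seller bears all costs including import duty.
Seller's account: goods 65138.80 + inland to port 1440.92 + export clearance 285.89 + origin terminal 311.59 + freight 8489.24 + insurance 532.27 + destination terminal 1369.37 + brokerage 374.23 + duty 3466.32 = 81408.63
Buyer's account: 0.00

Seller's account: GBP 81408.63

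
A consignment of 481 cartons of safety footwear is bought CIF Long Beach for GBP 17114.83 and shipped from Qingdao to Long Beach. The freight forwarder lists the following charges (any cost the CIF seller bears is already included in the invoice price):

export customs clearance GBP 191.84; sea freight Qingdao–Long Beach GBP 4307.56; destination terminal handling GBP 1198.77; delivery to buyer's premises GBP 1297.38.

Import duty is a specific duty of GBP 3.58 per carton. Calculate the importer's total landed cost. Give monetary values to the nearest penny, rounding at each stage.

Total landed cost: GBP 21332.96

CIF: the seller pays costs through ocean freight and marine insurance to the destination port.
Already in the invoice (seller's account under CIF): export clearance, freight — exclude.
The CIF price already equals the CIF value: 17114.83
Import duty = 481 × 3.58 = 1721.98
Buyer bears: destination terminal 1198.77 + delivery 1297.38 + duty 1721.98 = 4218.13
Landed cost = invoice 17114.83 + 4218.13 = 21332.96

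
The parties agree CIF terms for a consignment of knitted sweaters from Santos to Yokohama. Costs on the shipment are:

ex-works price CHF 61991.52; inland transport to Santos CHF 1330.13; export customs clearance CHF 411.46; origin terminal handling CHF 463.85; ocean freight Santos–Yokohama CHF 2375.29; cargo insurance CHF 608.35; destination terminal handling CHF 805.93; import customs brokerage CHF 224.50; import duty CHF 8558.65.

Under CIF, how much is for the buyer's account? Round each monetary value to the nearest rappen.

Buyer's account: CHF 9589.08

CIF: the seller pays costs through ocean freight and marine insurance to the destination port.
Seller's account: goods 61991.52 + inland to port 1330.13 + export clearance 411.46 + origin terminal 463.85 + freight 2375.29 + insurance 608.35 = 67180.60
Buyer's account: destination terminal 805.93 + brokerage 224.50 + duty 8558.65 = 9589.08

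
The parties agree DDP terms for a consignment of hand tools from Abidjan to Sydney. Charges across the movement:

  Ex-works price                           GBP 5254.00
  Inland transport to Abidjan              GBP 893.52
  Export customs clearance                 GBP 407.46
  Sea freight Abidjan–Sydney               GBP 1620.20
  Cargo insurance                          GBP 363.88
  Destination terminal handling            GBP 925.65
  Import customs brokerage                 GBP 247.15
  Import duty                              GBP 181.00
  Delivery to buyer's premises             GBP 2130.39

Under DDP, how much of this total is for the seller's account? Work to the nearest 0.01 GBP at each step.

DDP: the seller bears all costs including import duty.
Seller's account: goods 5254.00 + inland to port 893.52 + export clearance 407.46 + freight 1620.20 + insurance 363.88 + destination terminal 925.65 + brokerage 247.15 + duty 181.00 + delivery 2130.39 = 12023.25
Buyer's account: 0.00

Seller's account: GBP 12023.25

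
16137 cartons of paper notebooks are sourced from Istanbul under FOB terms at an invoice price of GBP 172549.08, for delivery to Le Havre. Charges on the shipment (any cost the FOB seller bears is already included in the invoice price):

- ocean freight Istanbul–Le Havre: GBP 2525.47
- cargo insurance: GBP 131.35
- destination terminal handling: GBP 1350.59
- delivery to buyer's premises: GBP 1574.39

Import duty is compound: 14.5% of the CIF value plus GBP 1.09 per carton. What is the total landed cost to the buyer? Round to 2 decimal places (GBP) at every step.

FOB: the seller bears costs until goods are on board at the origin port; the buyer bears freight, insurance and all costs thereafter.
CIF value = FOB price + freight + insurance = 172549.08 + 2525.47 + 131.35 = 175205.90
Ad valorem component: 175205.90 × 14.5% = 25404.86
Specific component: 16137 × 1.09 = 17589.33
Import duty = 25404.86 + 17589.33 = 42994.19
Buyer bears: freight 2525.47 + insurance 131.35 + destination terminal 1350.59 + delivery 1574.39 + duty 42994.19 = 48575.99
Landed cost = invoice 172549.08 + 48575.99 = 221125.07

Total landed cost: GBP 221125.07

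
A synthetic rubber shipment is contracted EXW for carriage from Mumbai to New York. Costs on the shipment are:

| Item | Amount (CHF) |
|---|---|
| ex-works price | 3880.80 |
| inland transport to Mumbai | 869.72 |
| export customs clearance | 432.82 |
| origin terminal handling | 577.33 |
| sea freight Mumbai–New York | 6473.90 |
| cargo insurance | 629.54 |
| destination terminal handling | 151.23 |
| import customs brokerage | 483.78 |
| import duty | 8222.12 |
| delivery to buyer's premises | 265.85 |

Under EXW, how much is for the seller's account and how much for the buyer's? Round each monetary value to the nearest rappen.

EXW: the seller makes goods available at their premises; the buyer bears all onward costs.
Seller's account: goods 3880.80 = 3880.80
Buyer's account: inland to port 869.72 + export clearance 432.82 + origin terminal 577.33 + freight 6473.90 + insurance 629.54 + destination terminal 151.23 + brokerage 483.78 + duty 8222.12 + delivery 265.85 = 18106.29

Seller: CHF 3880.80; buyer: CHF 18106.29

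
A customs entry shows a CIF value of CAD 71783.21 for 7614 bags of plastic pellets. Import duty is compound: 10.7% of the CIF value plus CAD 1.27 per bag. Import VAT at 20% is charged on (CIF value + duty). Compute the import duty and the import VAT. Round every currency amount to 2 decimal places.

Ad valorem component: 71783.21 × 10.7% = 7680.80
Specific component: 7614 × 1.27 = 9669.78
Import duty = 7680.80 + 9669.78 = 17350.58
VAT base = CIF + duty = 71783.21 + 17350.58 = 89133.79
Import VAT = 89133.79 × 20% = 17826.76

Import duty: CAD 17350.58; import VAT: CAD 17826.76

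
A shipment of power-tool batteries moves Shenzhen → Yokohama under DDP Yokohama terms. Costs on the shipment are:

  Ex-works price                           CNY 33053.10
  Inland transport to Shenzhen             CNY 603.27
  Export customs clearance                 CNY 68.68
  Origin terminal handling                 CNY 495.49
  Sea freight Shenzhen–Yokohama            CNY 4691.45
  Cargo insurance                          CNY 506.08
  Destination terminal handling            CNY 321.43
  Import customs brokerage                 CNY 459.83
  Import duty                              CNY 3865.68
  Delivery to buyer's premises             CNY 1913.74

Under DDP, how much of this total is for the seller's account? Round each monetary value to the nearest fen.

Seller's account: CNY 45978.75

DDP: the seller bears all costs including import duty.
Seller's account: goods 33053.10 + inland to port 603.27 + export clearance 68.68 + origin terminal 495.49 + freight 4691.45 + insurance 506.08 + destination terminal 321.43 + brokerage 459.83 + duty 3865.68 + delivery 1913.74 = 45978.75
Buyer's account: 0.00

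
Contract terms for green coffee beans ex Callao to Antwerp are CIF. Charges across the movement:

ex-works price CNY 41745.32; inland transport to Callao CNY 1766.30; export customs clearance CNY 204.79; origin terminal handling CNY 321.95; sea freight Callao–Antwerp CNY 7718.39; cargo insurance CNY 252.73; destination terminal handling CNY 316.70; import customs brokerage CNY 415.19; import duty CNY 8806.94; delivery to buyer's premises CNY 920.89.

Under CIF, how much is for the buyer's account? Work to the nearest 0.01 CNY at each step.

CIF: the seller pays costs through ocean freight and marine insurance to the destination port.
Seller's account: goods 41745.32 + inland to port 1766.30 + export clearance 204.79 + origin terminal 321.95 + freight 7718.39 + insurance 252.73 = 52009.48
Buyer's account: destination terminal 316.70 + brokerage 415.19 + duty 8806.94 + delivery 920.89 = 10459.72

Buyer's account: CNY 10459.72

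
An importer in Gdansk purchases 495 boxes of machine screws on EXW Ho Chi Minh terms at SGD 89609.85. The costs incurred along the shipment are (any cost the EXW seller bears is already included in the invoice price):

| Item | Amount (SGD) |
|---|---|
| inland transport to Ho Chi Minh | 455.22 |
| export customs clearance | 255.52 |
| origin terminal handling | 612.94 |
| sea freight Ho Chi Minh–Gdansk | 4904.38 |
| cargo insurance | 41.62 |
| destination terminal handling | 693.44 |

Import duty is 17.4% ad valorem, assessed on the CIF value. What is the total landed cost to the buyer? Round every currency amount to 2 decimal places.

Total landed cost: SGD 113256.01

EXW: the seller makes goods available at their premises; the buyer bears all onward costs.
CIF value = EXW price + inland to port + export clearance + origin terminal + freight + insurance = 89609.85 + 455.22 + 255.52 + 612.94 + 4904.38 + 41.62 = 95879.53
Import duty = 95879.53 × 17.4% = 16683.04
Buyer bears: inland to port 455.22 + export clearance 255.52 + origin terminal 612.94 + freight 4904.38 + insurance 41.62 + destination terminal 693.44 + duty 16683.04 = 23646.16
Landed cost = invoice 89609.85 + 23646.16 = 113256.01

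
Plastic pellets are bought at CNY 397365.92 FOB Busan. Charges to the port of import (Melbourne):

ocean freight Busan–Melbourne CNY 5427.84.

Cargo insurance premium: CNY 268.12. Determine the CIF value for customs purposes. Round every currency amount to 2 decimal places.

CIF value: CNY 403061.88

CIF = FOB price + freight + insurance
CIF = 397365.92 + 5427.84 + 268.12 = 403061.88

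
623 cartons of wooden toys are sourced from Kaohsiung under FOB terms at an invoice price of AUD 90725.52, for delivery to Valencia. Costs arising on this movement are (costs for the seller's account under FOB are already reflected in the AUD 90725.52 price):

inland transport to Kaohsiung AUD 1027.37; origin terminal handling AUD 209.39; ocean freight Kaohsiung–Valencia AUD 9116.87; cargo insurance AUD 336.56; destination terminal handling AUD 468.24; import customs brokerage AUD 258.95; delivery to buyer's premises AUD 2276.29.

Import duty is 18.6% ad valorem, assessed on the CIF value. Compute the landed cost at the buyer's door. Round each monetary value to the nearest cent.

FOB: the seller bears costs until goods are on board at the origin port; the buyer bears freight, insurance and all costs thereafter.
Already in the invoice (seller's account under FOB): inland to port, origin terminal — exclude.
CIF value = FOB price + freight + insurance = 90725.52 + 9116.87 + 336.56 = 100178.95
Import duty = 100178.95 × 18.6% = 18633.28
Buyer bears: freight 9116.87 + insurance 336.56 + destination terminal 468.24 + brokerage 258.95 + delivery 2276.29 + duty 18633.28 = 31090.19
Landed cost = invoice 90725.52 + 31090.19 = 121815.71

Total landed cost: AUD 121815.71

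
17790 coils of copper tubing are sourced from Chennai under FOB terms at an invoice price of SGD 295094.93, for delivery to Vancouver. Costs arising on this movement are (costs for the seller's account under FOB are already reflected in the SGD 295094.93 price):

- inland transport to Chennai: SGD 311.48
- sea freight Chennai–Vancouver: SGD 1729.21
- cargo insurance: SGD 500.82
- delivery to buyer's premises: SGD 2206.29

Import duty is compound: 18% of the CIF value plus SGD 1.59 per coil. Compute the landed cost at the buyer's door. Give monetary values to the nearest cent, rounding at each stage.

Total landed cost: SGD 381335.84

FOB: the seller bears costs until goods are on board at the origin port; the buyer bears freight, insurance and all costs thereafter.
Already in the invoice (seller's account under FOB): inland to port — exclude.
CIF value = FOB price + freight + insurance = 295094.93 + 1729.21 + 500.82 = 297324.96
Ad valorem component: 297324.96 × 18% = 53518.49
Specific component: 17790 × 1.59 = 28286.10
Import duty = 53518.49 + 28286.10 = 81804.59
Buyer bears: freight 1729.21 + insurance 500.82 + delivery 2206.29 + duty 81804.59 = 86240.91
Landed cost = invoice 295094.93 + 86240.91 = 381335.84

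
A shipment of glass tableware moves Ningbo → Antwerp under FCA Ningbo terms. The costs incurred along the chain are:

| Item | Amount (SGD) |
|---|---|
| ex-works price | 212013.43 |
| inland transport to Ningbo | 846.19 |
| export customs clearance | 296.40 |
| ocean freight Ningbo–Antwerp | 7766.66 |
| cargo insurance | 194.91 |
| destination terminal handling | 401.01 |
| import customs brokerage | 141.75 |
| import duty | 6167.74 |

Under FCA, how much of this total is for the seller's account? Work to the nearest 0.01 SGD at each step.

FCA: the seller delivers export-cleared goods to the carrier; the buyer bears costs from that point.
Seller's account: goods 212013.43 + inland to port 846.19 + export clearance 296.40 = 213156.02
Buyer's account: freight 7766.66 + insurance 194.91 + destination terminal 401.01 + brokerage 141.75 + duty 6167.74 = 14672.07

Seller's account: SGD 213156.02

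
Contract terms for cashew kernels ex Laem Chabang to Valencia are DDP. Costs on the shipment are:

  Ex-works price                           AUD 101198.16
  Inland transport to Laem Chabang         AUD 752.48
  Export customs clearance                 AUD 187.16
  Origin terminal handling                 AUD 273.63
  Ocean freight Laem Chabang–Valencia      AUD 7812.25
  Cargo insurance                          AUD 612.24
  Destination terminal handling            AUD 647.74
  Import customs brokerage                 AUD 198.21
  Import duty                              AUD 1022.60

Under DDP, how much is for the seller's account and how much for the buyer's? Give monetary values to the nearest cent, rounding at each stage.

Seller: AUD 112704.47; buyer: AUD 0.00

DDP: the seller bears all costs including import duty.
Seller's account: goods 101198.16 + inland to port 752.48 + export clearance 187.16 + origin terminal 273.63 + freight 7812.25 + insurance 612.24 + destination terminal 647.74 + brokerage 198.21 + duty 1022.60 = 112704.47
Buyer's account: 0.00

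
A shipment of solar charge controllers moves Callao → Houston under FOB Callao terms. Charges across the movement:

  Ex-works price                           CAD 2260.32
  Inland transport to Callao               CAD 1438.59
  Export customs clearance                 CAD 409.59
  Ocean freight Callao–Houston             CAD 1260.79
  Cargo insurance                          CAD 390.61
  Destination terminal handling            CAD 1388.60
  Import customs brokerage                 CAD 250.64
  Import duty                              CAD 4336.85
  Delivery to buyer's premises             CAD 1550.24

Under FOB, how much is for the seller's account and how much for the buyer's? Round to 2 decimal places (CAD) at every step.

FOB: the seller bears costs until goods are on board at the origin port; the buyer bears freight, insurance and all costs thereafter.
Seller's account: goods 2260.32 + inland to port 1438.59 + export clearance 409.59 = 4108.50
Buyer's account: freight 1260.79 + insurance 390.61 + destination terminal 1388.60 + brokerage 250.64 + duty 4336.85 + delivery 1550.24 = 9177.73

Seller: CAD 4108.50; buyer: CAD 9177.73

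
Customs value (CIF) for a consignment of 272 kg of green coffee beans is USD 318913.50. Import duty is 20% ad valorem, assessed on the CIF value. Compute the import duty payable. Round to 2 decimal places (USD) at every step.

Import duty = 318913.50 × 20% = 63782.70

Import duty: USD 63782.70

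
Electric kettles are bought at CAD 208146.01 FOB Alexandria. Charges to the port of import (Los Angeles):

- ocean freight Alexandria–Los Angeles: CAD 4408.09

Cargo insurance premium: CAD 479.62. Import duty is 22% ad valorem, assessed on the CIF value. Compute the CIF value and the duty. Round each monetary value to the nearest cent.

CIF = FOB price + freight + insurance
CIF = 208146.01 + 4408.09 + 479.62 = 213033.72
Import duty = 213033.72 × 22% = 46867.42

CIF value: CAD 213033.72; import duty: CAD 46867.42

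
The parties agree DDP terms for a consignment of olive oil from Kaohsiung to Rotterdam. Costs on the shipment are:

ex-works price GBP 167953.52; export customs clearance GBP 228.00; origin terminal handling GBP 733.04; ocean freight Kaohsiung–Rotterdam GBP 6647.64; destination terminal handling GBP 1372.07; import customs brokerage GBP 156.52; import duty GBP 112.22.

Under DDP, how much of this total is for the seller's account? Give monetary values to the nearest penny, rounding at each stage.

DDP: the seller bears all costs including import duty.
Seller's account: goods 167953.52 + export clearance 228.00 + origin terminal 733.04 + freight 6647.64 + destination terminal 1372.07 + brokerage 156.52 + duty 112.22 = 177203.01
Buyer's account: 0.00

Seller's account: GBP 177203.01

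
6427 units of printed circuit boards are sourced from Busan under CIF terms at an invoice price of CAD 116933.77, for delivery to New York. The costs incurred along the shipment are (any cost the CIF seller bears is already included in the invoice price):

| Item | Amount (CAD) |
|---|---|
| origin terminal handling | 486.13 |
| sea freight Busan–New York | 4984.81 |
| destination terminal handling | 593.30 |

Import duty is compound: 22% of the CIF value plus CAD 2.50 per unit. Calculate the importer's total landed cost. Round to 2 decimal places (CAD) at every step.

CIF: the seller pays costs through ocean freight and marine insurance to the destination port.
Already in the invoice (seller's account under CIF): origin terminal, freight — exclude.
The CIF price already equals the CIF value: 116933.77
Ad valorem component: 116933.77 × 22% = 25725.43
Specific component: 6427 × 2.50 = 16067.50
Import duty = 25725.43 + 16067.50 = 41792.93
Buyer bears: destination terminal 593.30 + duty 41792.93 = 42386.23
Landed cost = invoice 116933.77 + 42386.23 = 159320.00

Total landed cost: CAD 159320.00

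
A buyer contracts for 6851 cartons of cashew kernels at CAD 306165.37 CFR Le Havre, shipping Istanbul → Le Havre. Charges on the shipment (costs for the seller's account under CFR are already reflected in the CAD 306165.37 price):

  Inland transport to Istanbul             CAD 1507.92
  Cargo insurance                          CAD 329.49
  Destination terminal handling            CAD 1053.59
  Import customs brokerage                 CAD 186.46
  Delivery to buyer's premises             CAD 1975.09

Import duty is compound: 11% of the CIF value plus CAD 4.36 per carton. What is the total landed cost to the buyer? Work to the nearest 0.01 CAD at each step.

CFR: the seller pays costs through ocean freight to the destination port, but not insurance.
Already in the invoice (seller's account under CFR): inland to port — exclude.
CIF value = CFR price + insurance = 306165.37 + 329.49 = 306494.86
Ad valorem component: 306494.86 × 11% = 33714.43
Specific component: 6851 × 4.36 = 29870.36
Import duty = 33714.43 + 29870.36 = 63584.79
Buyer bears: insurance 329.49 + destination terminal 1053.59 + brokerage 186.46 + delivery 1975.09 + duty 63584.79 = 67129.42
Landed cost = invoice 306165.37 + 67129.42 = 373294.79

Total landed cost: CAD 373294.79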